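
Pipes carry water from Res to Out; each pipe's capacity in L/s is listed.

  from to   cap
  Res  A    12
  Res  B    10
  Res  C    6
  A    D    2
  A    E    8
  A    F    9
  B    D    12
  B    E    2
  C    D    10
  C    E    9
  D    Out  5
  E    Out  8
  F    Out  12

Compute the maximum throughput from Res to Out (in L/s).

22

Augment Res→A→D→Out: bottleneck 2, flow now 2.
Augment Res→A→E→Out: bottleneck 8, flow now 10.
Augment Res→A→F→Out: bottleneck 2, flow now 12.
Augment Res→B→D→Out: bottleneck 3, flow now 15.
Augment Res→B→D→A→F→Out: bottleneck 2, flow now 17. (uses reverse residual edge)
Augment Res→B→E→A→F→Out: bottleneck 2, flow now 19. (uses reverse residual edge)
Augment Res→C→E→A→F→Out: bottleneck 3, flow now 22. (uses reverse residual edge)
No augmenting path remains; maximum flow = 22.
In the residual graph, reachable from Res: {Res, A, B, C, D, E}.
Min-cut edges: A→F (9), D→Out (5), E→Out (8); capacity 9 + 5 + 8 = 22.
This cut is saturated, so no flow can exceed 22.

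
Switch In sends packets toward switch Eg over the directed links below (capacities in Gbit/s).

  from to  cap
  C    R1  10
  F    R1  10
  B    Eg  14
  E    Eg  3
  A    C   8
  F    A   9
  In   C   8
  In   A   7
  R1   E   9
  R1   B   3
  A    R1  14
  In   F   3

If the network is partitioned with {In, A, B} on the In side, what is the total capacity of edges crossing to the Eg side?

47

Edges leaving {In, A, B}: In→C (8), In→F (3), A→C (8), A→R1 (14), B→Eg (14).
Cut capacity = 8 + 3 + 8 + 14 + 14 = 47.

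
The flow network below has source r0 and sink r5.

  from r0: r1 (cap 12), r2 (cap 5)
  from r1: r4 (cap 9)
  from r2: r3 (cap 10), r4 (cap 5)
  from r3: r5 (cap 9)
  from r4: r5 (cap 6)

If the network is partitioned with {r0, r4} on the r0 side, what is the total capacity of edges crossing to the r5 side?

23

Edges leaving {r0, r4}: r0→r1 (12), r0→r2 (5), r4→r5 (6).
Cut capacity = 12 + 5 + 6 = 23.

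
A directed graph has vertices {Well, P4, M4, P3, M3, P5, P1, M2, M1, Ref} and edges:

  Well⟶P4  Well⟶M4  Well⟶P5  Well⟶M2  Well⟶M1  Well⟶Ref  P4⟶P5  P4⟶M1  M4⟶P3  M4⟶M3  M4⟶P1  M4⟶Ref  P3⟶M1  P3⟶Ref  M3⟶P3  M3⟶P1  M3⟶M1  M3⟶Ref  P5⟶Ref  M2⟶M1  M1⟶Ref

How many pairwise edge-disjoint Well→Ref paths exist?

4

Assign every edge capacity 1; by Menger, the answer equals the max flow.
Path Well→Ref (+1); total 1.
Path Well→M4→Ref (+1); total 2.
Path Well→P5→Ref (+1); total 3.
Path Well→M1→Ref (+1); total 4.
No residual Well→Ref path; max flow = 4.
Certifying cut of size 4: {M1→Ref, P5→Ref, Well→M4, Well→Ref}.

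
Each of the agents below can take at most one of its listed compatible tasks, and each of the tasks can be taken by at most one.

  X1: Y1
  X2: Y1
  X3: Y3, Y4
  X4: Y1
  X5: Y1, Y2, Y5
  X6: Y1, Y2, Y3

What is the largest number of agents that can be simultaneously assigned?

4

Unit-capacity flow: source→left, listed edges, right→sink; max matching = max flow.
Augmenting path X1→Y1 (+1); matched 1.
Augmenting path X3→Y3 (+1); matched 2.
Augmenting path X5→Y2 (+1); matched 3.
Augmenting path X6→Y2→X5→Y5 (+1); matched 4.
No augmenting path remains; maximum matching = 4.
König certificate: {X3, X5, X6, Y1} is a vertex cover of size 4 (every listed pair touches it), so no matching can be larger.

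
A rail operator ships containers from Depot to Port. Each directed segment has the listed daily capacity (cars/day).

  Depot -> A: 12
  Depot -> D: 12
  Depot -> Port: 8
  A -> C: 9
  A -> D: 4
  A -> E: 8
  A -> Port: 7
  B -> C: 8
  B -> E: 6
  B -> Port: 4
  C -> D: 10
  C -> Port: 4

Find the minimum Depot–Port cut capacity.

Augment Depot→Port: bottleneck 8, flow now 8.
Augment Depot→A→Port: bottleneck 7, flow now 15.
Augment Depot→A→C→Port: bottleneck 4, flow now 19.
No augmenting path remains; maximum flow = 19.
By max-flow min-cut, the minimum cut capacity equals the max flow.
In the residual graph, reachable from Depot: {Depot, A, C, D, E}.
Min-cut edges: Depot→Port (8), A→Port (7), C→Port (4); capacity 8 + 7 + 4 = 19.

19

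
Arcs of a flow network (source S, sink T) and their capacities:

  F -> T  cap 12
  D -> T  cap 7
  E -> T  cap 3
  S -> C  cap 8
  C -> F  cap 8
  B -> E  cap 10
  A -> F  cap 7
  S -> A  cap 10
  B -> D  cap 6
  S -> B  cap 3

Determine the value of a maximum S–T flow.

Augment S→A→F→T: bottleneck 7, flow now 7.
Augment S→B→D→T: bottleneck 3, flow now 10.
Augment S→C→F→T: bottleneck 5, flow now 15.
No augmenting path remains; maximum flow = 15.
In the residual graph, reachable from S: {S, A, C, F}.
Min-cut edges: S→B (3), F→T (12); capacity 3 + 12 = 15.
This cut is saturated, so no flow can exceed 15.

15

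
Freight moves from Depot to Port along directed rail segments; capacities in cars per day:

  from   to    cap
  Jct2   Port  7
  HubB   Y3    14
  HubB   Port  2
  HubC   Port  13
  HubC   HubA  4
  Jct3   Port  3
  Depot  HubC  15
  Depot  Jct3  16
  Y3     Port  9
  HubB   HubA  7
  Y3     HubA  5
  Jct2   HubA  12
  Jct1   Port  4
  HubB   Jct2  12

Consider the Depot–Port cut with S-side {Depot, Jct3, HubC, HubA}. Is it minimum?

Yes — it is a minimum cut (capacity 16).

Given cut capacity: 3 + 13 = 16.
Augment Depot→Jct3→Port: bottleneck 3, flow now 3.
Augment Depot→HubC→Port: bottleneck 13, flow now 16.
No augmenting path remains; maximum flow = 16.
Cut capacity 16 equals the max flow, so it is a minimum cut.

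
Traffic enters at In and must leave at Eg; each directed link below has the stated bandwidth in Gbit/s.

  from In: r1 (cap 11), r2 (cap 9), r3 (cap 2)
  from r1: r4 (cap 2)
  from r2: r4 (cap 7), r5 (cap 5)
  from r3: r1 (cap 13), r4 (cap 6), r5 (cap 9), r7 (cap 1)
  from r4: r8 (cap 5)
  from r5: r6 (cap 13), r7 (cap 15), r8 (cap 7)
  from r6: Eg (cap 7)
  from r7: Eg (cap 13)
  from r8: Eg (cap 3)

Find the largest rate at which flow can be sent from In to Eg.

Augment In→r3→r7→Eg: bottleneck 1, flow now 1.
Augment In→r1→r4→r8→Eg: bottleneck 2, flow now 3.
Augment In→r2→r4→r8→Eg: bottleneck 1, flow now 4.
Augment In→r2→r5→r6→Eg: bottleneck 5, flow now 9.
Augment In→r3→r5→r6→Eg: bottleneck 1, flow now 10.
No augmenting path remains; maximum flow = 10.
In the residual graph, reachable from In: {In, r1, r2, r4, r8}.
Min-cut edges: In→r3 (2), r2→r5 (5), r8→Eg (3); capacity 2 + 5 + 3 = 10.
This cut is saturated, so no flow can exceed 10.

10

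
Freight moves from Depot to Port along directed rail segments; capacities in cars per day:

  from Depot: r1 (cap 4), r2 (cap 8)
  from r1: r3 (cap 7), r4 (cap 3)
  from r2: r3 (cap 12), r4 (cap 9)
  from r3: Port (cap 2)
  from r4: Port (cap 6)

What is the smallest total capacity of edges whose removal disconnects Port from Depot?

Augment Depot→r1→r3→Port: bottleneck 2, flow now 2.
Augment Depot→r1→r4→Port: bottleneck 2, flow now 4.
Augment Depot→r2→r4→Port: bottleneck 4, flow now 8.
No augmenting path remains; maximum flow = 8.
By max-flow min-cut, the minimum cut capacity equals the max flow.
In the residual graph, reachable from Depot: {Depot, r1, r2, r3, r4}.
Min-cut edges: r3→Port (2), r4→Port (6); capacity 2 + 6 = 8.

8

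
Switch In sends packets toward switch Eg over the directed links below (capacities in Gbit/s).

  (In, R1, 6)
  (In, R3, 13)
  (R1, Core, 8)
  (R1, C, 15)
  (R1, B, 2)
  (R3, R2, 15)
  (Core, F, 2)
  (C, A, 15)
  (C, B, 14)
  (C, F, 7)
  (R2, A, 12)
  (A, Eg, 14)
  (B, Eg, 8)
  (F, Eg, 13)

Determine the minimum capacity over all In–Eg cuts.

Augment In→R1→B→Eg: bottleneck 2, flow now 2.
Augment In→R1→Core→F→Eg: bottleneck 2, flow now 4.
Augment In→R1→C→A→Eg: bottleneck 2, flow now 6.
Augment In→R3→R2→A→Eg: bottleneck 12, flow now 18.
No augmenting path remains; maximum flow = 18.
By max-flow min-cut, the minimum cut capacity equals the max flow.
In the residual graph, reachable from In: {In, R3, R2}.
Min-cut edges: In→R1 (6), R2→A (12); capacity 6 + 12 = 18.

18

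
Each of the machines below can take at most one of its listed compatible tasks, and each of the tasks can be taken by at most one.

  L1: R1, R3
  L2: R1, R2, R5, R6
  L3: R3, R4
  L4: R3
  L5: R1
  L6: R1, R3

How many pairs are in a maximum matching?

4

Unit-capacity flow: source→left, listed edges, right→sink; max matching = max flow.
Augmenting path L1→R1 (+1); matched 1.
Augmenting path L2→R2 (+1); matched 2.
Augmenting path L3→R3 (+1); matched 3.
Augmenting path L4→R3→L3→R4 (+1); matched 4.
No augmenting path remains; maximum matching = 4.
König certificate: {L2, L3, R1, R3} is a vertex cover of size 4 (every listed pair touches it), so no matching can be larger.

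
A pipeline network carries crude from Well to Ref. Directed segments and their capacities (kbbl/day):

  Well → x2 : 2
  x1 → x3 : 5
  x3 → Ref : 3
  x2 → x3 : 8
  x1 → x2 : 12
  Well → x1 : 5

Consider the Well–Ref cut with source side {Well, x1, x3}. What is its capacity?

Edges leaving {Well, x1, x3}: Well→x2 (2), x1→x2 (12), x3→Ref (3).
Cut capacity = 2 + 12 + 3 = 17.

17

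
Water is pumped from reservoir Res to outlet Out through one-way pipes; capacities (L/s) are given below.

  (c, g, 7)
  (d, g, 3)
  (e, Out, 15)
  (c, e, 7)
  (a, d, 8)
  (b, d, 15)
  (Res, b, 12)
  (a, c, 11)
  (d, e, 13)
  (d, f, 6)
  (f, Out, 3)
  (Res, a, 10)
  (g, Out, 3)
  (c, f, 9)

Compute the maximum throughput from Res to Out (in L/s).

Augment Res→a→c→e→Out: bottleneck 7, flow now 7.
Augment Res→a→c→f→Out: bottleneck 3, flow now 10.
Augment Res→b→d→e→Out: bottleneck 8, flow now 18.
Augment Res→b→d→g→Out: bottleneck 3, flow now 21.
No augmenting path remains; maximum flow = 21.
In the residual graph, reachable from Res: {Res, a, b, c, d, e, f, g}.
Min-cut edges: e→Out (15), f→Out (3), g→Out (3); capacity 15 + 3 + 3 = 21.
This cut is saturated, so no flow can exceed 21.

21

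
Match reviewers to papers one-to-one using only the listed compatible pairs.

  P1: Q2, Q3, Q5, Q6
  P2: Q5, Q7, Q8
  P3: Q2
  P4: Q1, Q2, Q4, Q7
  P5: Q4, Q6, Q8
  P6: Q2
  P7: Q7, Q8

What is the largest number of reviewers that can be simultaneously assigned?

6

Unit-capacity flow: source→left, listed edges, right→sink; max matching = max flow.
Augmenting path P1→Q2 (+1); matched 1.
Augmenting path P2→Q5 (+1); matched 2.
Augmenting path P4→Q1 (+1); matched 3.
Augmenting path P5→Q4 (+1); matched 4.
Augmenting path P7→Q7 (+1); matched 5.
Augmenting path P3→Q2→P1→Q3 (+1); matched 6.
No augmenting path remains; maximum matching = 6.
König certificate: {P1, P2, P4, P5, P7, Q2} is a vertex cover of size 6 (every listed pair touches it), so no matching can be larger.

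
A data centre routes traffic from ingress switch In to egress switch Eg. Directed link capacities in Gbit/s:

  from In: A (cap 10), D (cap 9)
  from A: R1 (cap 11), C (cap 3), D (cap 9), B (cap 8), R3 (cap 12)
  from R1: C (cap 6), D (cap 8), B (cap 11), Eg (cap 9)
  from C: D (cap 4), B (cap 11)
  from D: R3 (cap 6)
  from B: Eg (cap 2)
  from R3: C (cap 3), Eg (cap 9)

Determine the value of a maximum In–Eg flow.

Augment In→A→R1→Eg: bottleneck 9, flow now 9.
Augment In→A→B→Eg: bottleneck 1, flow now 10.
Augment In→D→R3→Eg: bottleneck 6, flow now 16.
No augmenting path remains; maximum flow = 16.
In the residual graph, reachable from In: {In, D}.
Min-cut edges: In→A (10), D→R3 (6); capacity 10 + 6 = 16.
This cut is saturated, so no flow can exceed 16.

16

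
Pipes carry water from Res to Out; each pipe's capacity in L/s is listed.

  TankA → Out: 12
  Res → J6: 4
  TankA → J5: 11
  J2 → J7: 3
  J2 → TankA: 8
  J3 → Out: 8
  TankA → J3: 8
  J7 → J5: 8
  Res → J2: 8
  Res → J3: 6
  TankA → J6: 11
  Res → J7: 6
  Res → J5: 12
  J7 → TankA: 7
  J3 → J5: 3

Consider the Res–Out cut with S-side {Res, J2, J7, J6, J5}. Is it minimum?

No — its capacity is 21, but the minimum cut has capacity 20.

Given cut capacity: 6 + 8 + 7 = 21.
Augment Res→J3→Out: bottleneck 6, flow now 6.
Augment Res→J2→TankA→Out: bottleneck 8, flow now 14.
Augment Res→J7→TankA→Out: bottleneck 4, flow now 18.
Augment Res→J7→TankA→J3→Out: bottleneck 2, flow now 20.
No augmenting path remains; maximum flow = 20.
In the residual graph, reachable from Res: {Res, J6, J5}.
Min-cut edges: Res→J2 (8), Res→J7 (6), Res→J3 (6); capacity 8 + 6 + 6 = 20.
Cut capacity 21 exceeds the max flow 20, so it is not minimum.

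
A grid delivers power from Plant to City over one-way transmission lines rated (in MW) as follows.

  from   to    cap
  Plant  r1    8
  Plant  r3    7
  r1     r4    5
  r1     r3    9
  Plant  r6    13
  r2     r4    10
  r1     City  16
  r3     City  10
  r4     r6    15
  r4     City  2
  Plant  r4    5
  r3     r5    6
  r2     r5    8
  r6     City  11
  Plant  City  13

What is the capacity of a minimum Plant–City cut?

41

Augment Plant→City: bottleneck 13, flow now 13.
Augment Plant→r1→City: bottleneck 8, flow now 21.
Augment Plant→r3→City: bottleneck 7, flow now 28.
Augment Plant→r4→City: bottleneck 2, flow now 30.
Augment Plant→r6→City: bottleneck 11, flow now 41.
No augmenting path remains; maximum flow = 41.
By max-flow min-cut, the minimum cut capacity equals the max flow.
In the residual graph, reachable from Plant: {Plant, r4, r6}.
Min-cut edges: Plant→r1 (8), Plant→r3 (7), Plant→City (13), r4→City (2), r6→City (11); capacity 8 + 7 + 13 + 2 + 11 = 41.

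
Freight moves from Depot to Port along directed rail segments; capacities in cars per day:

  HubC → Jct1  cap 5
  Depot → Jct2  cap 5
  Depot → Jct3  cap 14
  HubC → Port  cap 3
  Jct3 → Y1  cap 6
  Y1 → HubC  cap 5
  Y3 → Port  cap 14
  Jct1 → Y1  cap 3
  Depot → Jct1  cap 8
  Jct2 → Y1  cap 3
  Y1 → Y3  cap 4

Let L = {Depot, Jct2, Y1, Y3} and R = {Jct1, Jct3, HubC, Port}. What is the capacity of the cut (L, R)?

41

Edges leaving {Depot, Jct2, Y1, Y3}: Depot→Jct1 (8), Depot→Jct3 (14), Y1→HubC (5), Y3→Port (14).
Cut capacity = 8 + 14 + 5 + 14 = 41.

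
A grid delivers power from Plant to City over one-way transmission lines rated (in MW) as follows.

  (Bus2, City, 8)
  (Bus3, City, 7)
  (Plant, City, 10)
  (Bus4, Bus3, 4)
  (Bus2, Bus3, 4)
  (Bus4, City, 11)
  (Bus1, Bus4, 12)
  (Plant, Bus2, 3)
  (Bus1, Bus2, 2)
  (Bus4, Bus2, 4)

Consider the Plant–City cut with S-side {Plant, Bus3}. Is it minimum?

Given cut capacity: 3 + 10 + 7 = 20.
Augment Plant→City: bottleneck 10, flow now 10.
Augment Plant→Bus2→City: bottleneck 3, flow now 13.
No augmenting path remains; maximum flow = 13.
In the residual graph, reachable from Plant: {Plant}.
Min-cut edges: Plant→Bus2 (3), Plant→City (10); capacity 3 + 10 = 13.
Cut capacity 20 exceeds the max flow 13, so it is not minimum.

No — its capacity is 20, but the minimum cut has capacity 13.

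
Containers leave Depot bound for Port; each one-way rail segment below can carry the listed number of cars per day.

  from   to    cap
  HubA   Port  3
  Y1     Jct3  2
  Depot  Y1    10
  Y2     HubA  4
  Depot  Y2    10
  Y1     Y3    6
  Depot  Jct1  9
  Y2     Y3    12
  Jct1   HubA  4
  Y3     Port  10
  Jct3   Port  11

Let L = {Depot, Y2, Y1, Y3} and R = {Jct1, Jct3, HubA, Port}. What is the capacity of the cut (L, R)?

Edges leaving {Depot, Y2, Y1, Y3}: Depot→Jct1 (9), Y2→HubA (4), Y1→Jct3 (2), Y3→Port (10).
Cut capacity = 9 + 4 + 2 + 10 = 25.

25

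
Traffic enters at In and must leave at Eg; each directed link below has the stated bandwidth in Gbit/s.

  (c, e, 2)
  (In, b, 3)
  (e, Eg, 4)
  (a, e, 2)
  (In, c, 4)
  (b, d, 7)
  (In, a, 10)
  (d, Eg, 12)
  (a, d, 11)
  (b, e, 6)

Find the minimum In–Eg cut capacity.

15

Augment In→a→d→Eg: bottleneck 10, flow now 10.
Augment In→b→d→Eg: bottleneck 2, flow now 12.
Augment In→b→e→Eg: bottleneck 1, flow now 13.
Augment In→c→e→Eg: bottleneck 2, flow now 15.
No augmenting path remains; maximum flow = 15.
By max-flow min-cut, the minimum cut capacity equals the max flow.
In the residual graph, reachable from In: {In, c}.
Min-cut edges: In→a (10), In→b (3), c→e (2); capacity 10 + 3 + 2 = 15.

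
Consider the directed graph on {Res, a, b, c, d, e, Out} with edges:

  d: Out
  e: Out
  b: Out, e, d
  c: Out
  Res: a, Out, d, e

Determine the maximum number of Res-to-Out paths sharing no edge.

Assign every edge capacity 1; by Menger, the answer equals the max flow.
Path Res→Out (+1); total 1.
Path Res→d→Out (+1); total 2.
Path Res→e→Out (+1); total 3.
No residual Res→Out path; max flow = 3.
Certifying cut of size 3: {Res→Out, Res→d, Res→e}.

3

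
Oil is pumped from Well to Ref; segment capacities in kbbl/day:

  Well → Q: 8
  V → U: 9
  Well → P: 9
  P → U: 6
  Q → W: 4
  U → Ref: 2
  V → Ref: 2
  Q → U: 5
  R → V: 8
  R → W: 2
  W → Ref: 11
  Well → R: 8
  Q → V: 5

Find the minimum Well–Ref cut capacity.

10

Augment Well→P→U→Ref: bottleneck 2, flow now 2.
Augment Well→Q→V→Ref: bottleneck 2, flow now 4.
Augment Well→Q→W→Ref: bottleneck 4, flow now 8.
Augment Well→R→W→Ref: bottleneck 2, flow now 10.
No augmenting path remains; maximum flow = 10.
By max-flow min-cut, the minimum cut capacity equals the max flow.
In the residual graph, reachable from Well: {Well, P, Q, R, U, V}.
Min-cut edges: Q→W (4), R→W (2), U→Ref (2), V→Ref (2); capacity 4 + 2 + 2 + 2 = 10.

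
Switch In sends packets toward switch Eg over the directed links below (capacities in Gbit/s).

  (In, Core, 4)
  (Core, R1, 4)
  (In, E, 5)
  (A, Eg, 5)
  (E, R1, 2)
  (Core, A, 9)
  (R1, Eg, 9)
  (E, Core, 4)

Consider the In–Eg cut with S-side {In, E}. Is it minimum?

No — its capacity is 10, but the minimum cut has capacity 9.

Given cut capacity: 4 + 4 + 2 = 10.
Augment In→Core→R1→Eg: bottleneck 4, flow now 4.
Augment In→E→R1→Eg: bottleneck 2, flow now 6.
Augment In→E→Core→A→Eg: bottleneck 3, flow now 9.
No augmenting path remains; maximum flow = 9.
In the residual graph, reachable from In: {In}.
Min-cut edges: In→Core (4), In→E (5); capacity 4 + 5 = 9.
Cut capacity 10 exceeds the max flow 9, so it is not minimum.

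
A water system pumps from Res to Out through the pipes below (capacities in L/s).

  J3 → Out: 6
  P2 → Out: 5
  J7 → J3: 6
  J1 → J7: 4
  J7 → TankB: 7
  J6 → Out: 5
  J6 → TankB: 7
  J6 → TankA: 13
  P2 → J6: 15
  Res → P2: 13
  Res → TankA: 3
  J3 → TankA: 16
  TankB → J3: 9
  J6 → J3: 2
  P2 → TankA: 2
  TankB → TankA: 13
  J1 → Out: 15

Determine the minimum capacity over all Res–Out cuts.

Augment Res→P2→Out: bottleneck 5, flow now 5.
Augment Res→P2→J6→Out: bottleneck 5, flow now 10.
Augment Res→P2→J6→J3→Out: bottleneck 2, flow now 12.
Augment Res→P2→J6→TankB→J3→Out: bottleneck 1, flow now 13.
No augmenting path remains; maximum flow = 13.
By max-flow min-cut, the minimum cut capacity equals the max flow.
In the residual graph, reachable from Res: {Res, TankA}.
Min-cut edges: Res→P2 (13); capacity 13 = 13.

13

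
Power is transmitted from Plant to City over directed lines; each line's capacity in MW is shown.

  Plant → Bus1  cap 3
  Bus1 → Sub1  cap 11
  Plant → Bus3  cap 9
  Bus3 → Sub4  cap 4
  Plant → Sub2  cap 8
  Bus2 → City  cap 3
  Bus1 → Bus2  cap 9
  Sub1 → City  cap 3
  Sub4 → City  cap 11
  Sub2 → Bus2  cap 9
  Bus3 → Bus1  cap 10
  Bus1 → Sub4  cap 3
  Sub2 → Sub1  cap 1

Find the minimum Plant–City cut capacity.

13

Augment Plant→Bus3→Sub4→City: bottleneck 4, flow now 4.
Augment Plant→Bus1→Sub1→City: bottleneck 3, flow now 7.
Augment Plant→Sub2→Bus2→City: bottleneck 3, flow now 10.
Augment Plant→Bus3→Bus1→Sub4→City: bottleneck 3, flow now 13.
No augmenting path remains; maximum flow = 13.
By max-flow min-cut, the minimum cut capacity equals the max flow.
In the residual graph, reachable from Plant: {Plant, Bus3, Bus1, Sub2, Sub1, Bus2}.
Min-cut edges: Bus3→Sub4 (4), Bus1→Sub4 (3), Sub1→City (3), Bus2→City (3); capacity 4 + 3 + 3 + 3 = 13.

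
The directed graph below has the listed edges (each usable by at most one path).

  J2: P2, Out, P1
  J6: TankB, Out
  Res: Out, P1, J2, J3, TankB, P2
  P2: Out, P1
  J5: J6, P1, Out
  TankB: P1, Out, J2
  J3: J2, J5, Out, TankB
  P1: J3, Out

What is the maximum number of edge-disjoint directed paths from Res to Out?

6

Assign every edge capacity 1; by Menger, the answer equals the max flow.
Path Res→Out (+1); total 1.
Path Res→P2→Out (+1); total 2.
Path Res→P1→Out (+1); total 3.
Path Res→J3→Out (+1); total 4.
Path Res→TankB→Out (+1); total 5.
Path Res→J2→Out (+1); total 6.
No residual Res→Out path; max flow = 6.
Certifying cut of size 6: {Res→J2, Res→J3, Res→Out, Res→P1, Res→P2, Res→TankB}.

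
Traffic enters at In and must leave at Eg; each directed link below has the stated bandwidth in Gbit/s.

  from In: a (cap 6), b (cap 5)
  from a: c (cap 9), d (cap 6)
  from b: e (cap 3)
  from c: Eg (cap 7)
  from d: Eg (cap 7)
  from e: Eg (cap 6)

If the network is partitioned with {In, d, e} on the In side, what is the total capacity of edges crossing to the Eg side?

24

Edges leaving {In, d, e}: In→a (6), In→b (5), d→Eg (7), e→Eg (6).
Cut capacity = 6 + 5 + 7 + 6 = 24.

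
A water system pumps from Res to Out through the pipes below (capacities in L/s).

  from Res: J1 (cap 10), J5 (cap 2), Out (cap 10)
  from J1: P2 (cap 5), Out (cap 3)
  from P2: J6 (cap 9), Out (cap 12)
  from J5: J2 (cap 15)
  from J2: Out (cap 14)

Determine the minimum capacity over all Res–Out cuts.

20

Augment Res→Out: bottleneck 10, flow now 10.
Augment Res→J1→Out: bottleneck 3, flow now 13.
Augment Res→J1→P2→Out: bottleneck 5, flow now 18.
Augment Res→J5→J2→Out: bottleneck 2, flow now 20.
No augmenting path remains; maximum flow = 20.
By max-flow min-cut, the minimum cut capacity equals the max flow.
In the residual graph, reachable from Res: {Res, J1}.
Min-cut edges: Res→J5 (2), Res→Out (10), J1→P2 (5), J1→Out (3); capacity 2 + 10 + 5 + 3 = 20.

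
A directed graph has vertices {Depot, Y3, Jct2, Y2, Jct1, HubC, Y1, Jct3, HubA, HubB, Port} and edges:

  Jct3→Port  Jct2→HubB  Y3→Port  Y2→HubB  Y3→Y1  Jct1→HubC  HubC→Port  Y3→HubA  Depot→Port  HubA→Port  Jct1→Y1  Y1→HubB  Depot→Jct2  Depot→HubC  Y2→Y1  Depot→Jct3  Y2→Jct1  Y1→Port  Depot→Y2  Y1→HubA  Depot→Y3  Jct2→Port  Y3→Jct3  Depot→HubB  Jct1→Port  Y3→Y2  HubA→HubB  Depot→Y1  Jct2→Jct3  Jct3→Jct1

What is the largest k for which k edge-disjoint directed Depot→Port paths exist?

Assign every edge capacity 1; by Menger, the answer equals the max flow.
Path Depot→Port (+1); total 1.
Path Depot→Y3→Port (+1); total 2.
Path Depot→Jct2→Port (+1); total 3.
Path Depot→HubC→Port (+1); total 4.
Path Depot→Y1→Port (+1); total 5.
Path Depot→Jct3→Port (+1); total 6.
Path Depot→Y2→Jct1→Port (+1); total 7.
No residual Depot→Port path; max flow = 7.
Certifying cut of size 7: {Depot→HubC, Depot→Jct2, Depot→Jct3, Depot→Port, Depot→Y1, Depot→Y2, Depot→Y3}.

7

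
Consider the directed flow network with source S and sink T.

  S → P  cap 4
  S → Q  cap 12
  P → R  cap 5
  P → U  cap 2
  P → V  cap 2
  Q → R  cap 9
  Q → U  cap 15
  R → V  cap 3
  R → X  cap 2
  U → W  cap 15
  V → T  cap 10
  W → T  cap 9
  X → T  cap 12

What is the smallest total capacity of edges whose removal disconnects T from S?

Augment S→P→V→T: bottleneck 2, flow now 2.
Augment S→P→R→V→T: bottleneck 2, flow now 4.
Augment S→Q→R→V→T: bottleneck 1, flow now 5.
Augment S→Q→R→X→T: bottleneck 2, flow now 7.
Augment S→Q→U→W→T: bottleneck 9, flow now 16.
No augmenting path remains; maximum flow = 16.
By max-flow min-cut, the minimum cut capacity equals the max flow.
In the residual graph, reachable from S: {S}.
Min-cut edges: S→P (4), S→Q (12); capacity 4 + 12 = 16.

16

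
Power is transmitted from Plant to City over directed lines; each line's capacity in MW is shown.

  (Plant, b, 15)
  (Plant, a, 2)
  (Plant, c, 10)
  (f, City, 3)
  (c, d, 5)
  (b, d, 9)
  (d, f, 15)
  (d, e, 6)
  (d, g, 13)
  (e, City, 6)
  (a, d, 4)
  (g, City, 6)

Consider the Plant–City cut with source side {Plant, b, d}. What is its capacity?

Edges leaving {Plant, b, d}: Plant→a (2), Plant→c (10), d→e (6), d→f (15), d→g (13).
Cut capacity = 2 + 10 + 6 + 15 + 13 = 46.

46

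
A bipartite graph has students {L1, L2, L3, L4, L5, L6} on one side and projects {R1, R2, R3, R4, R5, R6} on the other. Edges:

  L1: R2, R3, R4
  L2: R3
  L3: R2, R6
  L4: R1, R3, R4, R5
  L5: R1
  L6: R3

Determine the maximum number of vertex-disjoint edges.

5

Unit-capacity flow: source→left, listed edges, right→sink; max matching = max flow.
Augmenting path L1→R2 (+1); matched 1.
Augmenting path L2→R3 (+1); matched 2.
Augmenting path L3→R6 (+1); matched 3.
Augmenting path L4→R1 (+1); matched 4.
Augmenting path L5→R1→L4→R4 (+1); matched 5.
No augmenting path remains; maximum matching = 5.
König certificate: {L1, L3, L4, L5, R3} is a vertex cover of size 5 (every listed pair touches it), so no matching can be larger.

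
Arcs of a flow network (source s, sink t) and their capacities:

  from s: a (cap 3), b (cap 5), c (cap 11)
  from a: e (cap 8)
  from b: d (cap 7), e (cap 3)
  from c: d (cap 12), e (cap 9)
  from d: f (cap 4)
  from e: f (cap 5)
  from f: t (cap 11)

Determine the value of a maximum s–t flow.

Augment s→a→e→f→t: bottleneck 3, flow now 3.
Augment s→b→d→f→t: bottleneck 4, flow now 7.
Augment s→b→e→f→t: bottleneck 1, flow now 8.
Augment s→c→e→f→t: bottleneck 1, flow now 9.
No augmenting path remains; maximum flow = 9.
In the residual graph, reachable from s: {s, a, b, c, d, e}.
Min-cut edges: d→f (4), e→f (5); capacity 4 + 5 = 9.
This cut is saturated, so no flow can exceed 9.

9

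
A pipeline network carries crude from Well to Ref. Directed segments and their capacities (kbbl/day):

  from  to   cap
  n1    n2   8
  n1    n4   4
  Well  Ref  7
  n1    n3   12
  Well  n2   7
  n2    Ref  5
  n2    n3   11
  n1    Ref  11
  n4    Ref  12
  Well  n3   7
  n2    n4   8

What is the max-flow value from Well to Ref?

Augment Well→Ref: bottleneck 7, flow now 7.
Augment Well→n2→Ref: bottleneck 5, flow now 12.
Augment Well→n2→n4→Ref: bottleneck 2, flow now 14.
No augmenting path remains; maximum flow = 14.
In the residual graph, reachable from Well: {Well, n3}.
Min-cut edges: Well→n2 (7), Well→Ref (7); capacity 7 + 7 = 14.
This cut is saturated, so no flow can exceed 14.

14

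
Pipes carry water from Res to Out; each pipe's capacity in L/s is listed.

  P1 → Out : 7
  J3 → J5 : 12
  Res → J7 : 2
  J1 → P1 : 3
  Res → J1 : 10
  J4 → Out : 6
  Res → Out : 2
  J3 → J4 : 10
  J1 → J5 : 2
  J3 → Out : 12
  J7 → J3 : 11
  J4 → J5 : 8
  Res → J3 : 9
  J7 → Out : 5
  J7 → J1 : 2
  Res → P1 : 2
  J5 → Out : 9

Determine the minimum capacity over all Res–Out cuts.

20

Augment Res→Out: bottleneck 2, flow now 2.
Augment Res→J7→Out: bottleneck 2, flow now 4.
Augment Res→J3→Out: bottleneck 9, flow now 13.
Augment Res→P1→Out: bottleneck 2, flow now 15.
Augment Res→J1→P1→Out: bottleneck 3, flow now 18.
Augment Res→J1→J5→Out: bottleneck 2, flow now 20.
No augmenting path remains; maximum flow = 20.
By max-flow min-cut, the minimum cut capacity equals the max flow.
In the residual graph, reachable from Res: {Res, J1}.
Min-cut edges: Res→J7 (2), Res→J3 (9), Res→P1 (2), Res→Out (2), J1→P1 (3), J1→J5 (2); capacity 2 + 9 + 2 + 2 + 3 + 2 = 20.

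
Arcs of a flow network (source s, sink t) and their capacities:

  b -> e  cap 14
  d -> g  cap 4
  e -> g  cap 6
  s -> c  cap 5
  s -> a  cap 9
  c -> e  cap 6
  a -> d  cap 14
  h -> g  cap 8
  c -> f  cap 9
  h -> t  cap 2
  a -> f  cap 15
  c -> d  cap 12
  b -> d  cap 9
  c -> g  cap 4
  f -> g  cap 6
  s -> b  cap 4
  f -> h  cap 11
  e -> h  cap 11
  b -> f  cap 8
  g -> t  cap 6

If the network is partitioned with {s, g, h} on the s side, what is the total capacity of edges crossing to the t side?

Edges leaving {s, g, h}: s→a (9), s→b (4), s→c (5), g→t (6), h→t (2).
Cut capacity = 9 + 4 + 5 + 6 + 2 = 26.

26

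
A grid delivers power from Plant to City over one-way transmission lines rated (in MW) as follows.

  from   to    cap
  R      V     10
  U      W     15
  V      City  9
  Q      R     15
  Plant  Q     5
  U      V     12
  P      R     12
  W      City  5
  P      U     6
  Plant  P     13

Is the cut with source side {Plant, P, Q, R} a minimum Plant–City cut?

Given cut capacity: 6 + 10 = 16.
Augment Plant→P→R→V→City: bottleneck 9, flow now 9.
Augment Plant→P→U→W→City: bottleneck 4, flow now 13.
Augment Plant→Q→R→P→U→W→City: bottleneck 1, flow now 14. (uses reverse residual edge)
No augmenting path remains; maximum flow = 14.
In the residual graph, reachable from Plant: {Plant, P, Q, R, U, V, W}.
Min-cut edges: V→City (9), W→City (5); capacity 9 + 5 = 14.
Cut capacity 16 exceeds the max flow 14, so it is not minimum.

No — its capacity is 16, but the minimum cut has capacity 14.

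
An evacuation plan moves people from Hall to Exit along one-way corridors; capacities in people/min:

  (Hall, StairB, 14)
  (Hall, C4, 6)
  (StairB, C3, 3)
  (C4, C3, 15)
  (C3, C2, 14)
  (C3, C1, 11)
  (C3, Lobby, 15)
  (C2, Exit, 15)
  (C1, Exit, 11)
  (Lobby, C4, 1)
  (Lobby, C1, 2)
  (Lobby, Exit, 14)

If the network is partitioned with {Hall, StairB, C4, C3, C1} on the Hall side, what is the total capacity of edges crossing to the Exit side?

Edges leaving {Hall, StairB, C4, C3, C1}: C3→C2 (14), C3→Lobby (15), C1→Exit (11).
Cut capacity = 14 + 15 + 11 = 40.

40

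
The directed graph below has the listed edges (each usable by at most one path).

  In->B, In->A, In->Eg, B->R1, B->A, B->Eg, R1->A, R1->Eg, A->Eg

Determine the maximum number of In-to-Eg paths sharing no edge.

3

Assign every edge capacity 1; by Menger, the answer equals the max flow.
Path In→Eg (+1); total 1.
Path In→B→Eg (+1); total 2.
Path In→A→Eg (+1); total 3.
No residual In→Eg path; max flow = 3.
Certifying cut of size 3: {In→A, In→B, In→Eg}.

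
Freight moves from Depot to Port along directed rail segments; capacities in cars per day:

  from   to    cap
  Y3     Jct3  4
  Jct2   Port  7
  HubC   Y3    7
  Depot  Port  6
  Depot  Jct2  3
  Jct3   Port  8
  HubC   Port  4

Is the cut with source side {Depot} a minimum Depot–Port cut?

Given cut capacity: 3 + 6 = 9.
Augment Depot→Port: bottleneck 6, flow now 6.
Augment Depot→Jct2→Port: bottleneck 3, flow now 9.
No augmenting path remains; maximum flow = 9.
Cut capacity 9 equals the max flow, so it is a minimum cut.

Yes — it is a minimum cut (capacity 9).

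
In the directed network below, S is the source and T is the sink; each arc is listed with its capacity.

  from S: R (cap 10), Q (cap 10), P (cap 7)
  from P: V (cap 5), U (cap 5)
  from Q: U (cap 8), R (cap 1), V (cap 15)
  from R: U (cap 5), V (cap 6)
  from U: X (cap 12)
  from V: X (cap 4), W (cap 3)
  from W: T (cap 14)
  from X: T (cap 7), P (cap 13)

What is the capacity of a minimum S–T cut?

Augment S→P→U→X→T: bottleneck 5, flow now 5.
Augment S→P→V→W→T: bottleneck 2, flow now 7.
Augment S→Q→U→X→T: bottleneck 2, flow now 9.
Augment S→Q→V→W→T: bottleneck 1, flow now 10.
No augmenting path remains; maximum flow = 10.
By max-flow min-cut, the minimum cut capacity equals the max flow.
In the residual graph, reachable from S: {S, P, Q, R, U, V, X}.
Min-cut edges: V→W (3), X→T (7); capacity 3 + 7 = 10.

10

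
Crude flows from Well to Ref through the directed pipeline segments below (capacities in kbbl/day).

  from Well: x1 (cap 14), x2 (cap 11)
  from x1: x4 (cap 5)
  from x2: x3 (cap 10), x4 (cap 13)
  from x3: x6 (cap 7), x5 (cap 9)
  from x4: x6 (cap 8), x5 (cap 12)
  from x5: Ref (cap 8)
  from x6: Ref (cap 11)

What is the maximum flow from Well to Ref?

Augment Well→x1→x4→x5→Ref: bottleneck 5, flow now 5.
Augment Well→x2→x3→x5→Ref: bottleneck 3, flow now 8.
Augment Well→x2→x3→x6→Ref: bottleneck 7, flow now 15.
Augment Well→x2→x4→x6→Ref: bottleneck 1, flow now 16.
No augmenting path remains; maximum flow = 16.
In the residual graph, reachable from Well: {Well, x1}.
Min-cut edges: Well→x2 (11), x1→x4 (5); capacity 11 + 5 = 16.
This cut is saturated, so no flow can exceed 16.

16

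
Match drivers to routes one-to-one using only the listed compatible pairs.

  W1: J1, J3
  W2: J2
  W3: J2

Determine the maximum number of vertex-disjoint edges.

Unit-capacity flow: source→left, listed edges, right→sink; max matching = max flow.
Augmenting path W1→J1 (+1); matched 1.
Augmenting path W2→J2 (+1); matched 2.
No augmenting path remains; maximum matching = 2.
König certificate: {W1, J2} is a vertex cover of size 2 (every listed pair touches it), so no matching can be larger.

2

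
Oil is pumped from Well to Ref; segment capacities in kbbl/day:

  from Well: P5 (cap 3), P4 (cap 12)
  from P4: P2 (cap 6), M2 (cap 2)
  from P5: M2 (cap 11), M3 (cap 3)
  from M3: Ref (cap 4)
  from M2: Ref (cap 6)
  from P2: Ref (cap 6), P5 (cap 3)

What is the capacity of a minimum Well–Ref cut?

11

Augment Well→P4→M2→Ref: bottleneck 2, flow now 2.
Augment Well→P4→P2→Ref: bottleneck 6, flow now 8.
Augment Well→P5→M3→Ref: bottleneck 3, flow now 11.
No augmenting path remains; maximum flow = 11.
By max-flow min-cut, the minimum cut capacity equals the max flow.
In the residual graph, reachable from Well: {Well, P4}.
Min-cut edges: Well→P5 (3), P4→M2 (2), P4→P2 (6); capacity 3 + 2 + 6 = 11.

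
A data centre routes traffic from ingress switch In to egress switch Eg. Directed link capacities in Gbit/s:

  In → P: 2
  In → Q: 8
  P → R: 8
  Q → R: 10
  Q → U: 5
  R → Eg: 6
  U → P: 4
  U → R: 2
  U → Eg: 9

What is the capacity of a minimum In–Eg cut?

Augment In→P→R→Eg: bottleneck 2, flow now 2.
Augment In→Q→R→Eg: bottleneck 4, flow now 6.
Augment In→Q→U→Eg: bottleneck 4, flow now 10.
No augmenting path remains; maximum flow = 10.
By max-flow min-cut, the minimum cut capacity equals the max flow.
In the residual graph, reachable from In: {In}.
Min-cut edges: In→P (2), In→Q (8); capacity 2 + 8 = 10.

10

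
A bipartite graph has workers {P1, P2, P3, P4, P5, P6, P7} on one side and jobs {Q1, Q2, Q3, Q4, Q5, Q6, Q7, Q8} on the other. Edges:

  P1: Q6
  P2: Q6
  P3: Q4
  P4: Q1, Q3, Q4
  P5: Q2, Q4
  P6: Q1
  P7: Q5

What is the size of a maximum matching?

Unit-capacity flow: source→left, listed edges, right→sink; max matching = max flow.
Augmenting path P1→Q6 (+1); matched 1.
Augmenting path P3→Q4 (+1); matched 2.
Augmenting path P4→Q1 (+1); matched 3.
Augmenting path P5→Q2 (+1); matched 4.
Augmenting path P7→Q5 (+1); matched 5.
Augmenting path P6→Q1→P4→Q3 (+1); matched 6.
No augmenting path remains; maximum matching = 6.
König certificate: {P3, P4, P5, P6, P7, Q6} is a vertex cover of size 6 (every listed pair touches it), so no matching can be larger.

6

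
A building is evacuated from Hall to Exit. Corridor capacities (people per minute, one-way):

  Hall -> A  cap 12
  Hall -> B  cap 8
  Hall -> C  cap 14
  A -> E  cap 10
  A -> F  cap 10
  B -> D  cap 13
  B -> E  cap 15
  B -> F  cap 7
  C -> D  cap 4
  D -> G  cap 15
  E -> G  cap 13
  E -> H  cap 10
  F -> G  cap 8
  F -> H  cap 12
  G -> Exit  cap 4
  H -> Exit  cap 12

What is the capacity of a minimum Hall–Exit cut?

16

Augment Hall→A→E→G→Exit: bottleneck 4, flow now 4.
Augment Hall→A→E→H→Exit: bottleneck 6, flow now 10.
Augment Hall→A→F→H→Exit: bottleneck 2, flow now 12.
Augment Hall→B→E→H→Exit: bottleneck 4, flow now 16.
No augmenting path remains; maximum flow = 16.
By max-flow min-cut, the minimum cut capacity equals the max flow.
In the residual graph, reachable from Hall: {Hall, A, B, C, D, E, F, G, H}.
Min-cut edges: G→Exit (4), H→Exit (12); capacity 4 + 12 = 16.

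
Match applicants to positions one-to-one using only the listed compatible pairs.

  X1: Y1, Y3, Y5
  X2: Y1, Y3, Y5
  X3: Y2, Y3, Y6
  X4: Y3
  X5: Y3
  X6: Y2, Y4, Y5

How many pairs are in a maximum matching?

Unit-capacity flow: source→left, listed edges, right→sink; max matching = max flow.
Augmenting path X1→Y1 (+1); matched 1.
Augmenting path X2→Y3 (+1); matched 2.
Augmenting path X3→Y2 (+1); matched 3.
Augmenting path X6→Y4 (+1); matched 4.
Augmenting path X4→Y3→X2→Y5 (+1); matched 5.
No augmenting path remains; maximum matching = 5.
König certificate: {X1, X2, X3, X6, Y3} is a vertex cover of size 5 (every listed pair touches it), so no matching can be larger.

5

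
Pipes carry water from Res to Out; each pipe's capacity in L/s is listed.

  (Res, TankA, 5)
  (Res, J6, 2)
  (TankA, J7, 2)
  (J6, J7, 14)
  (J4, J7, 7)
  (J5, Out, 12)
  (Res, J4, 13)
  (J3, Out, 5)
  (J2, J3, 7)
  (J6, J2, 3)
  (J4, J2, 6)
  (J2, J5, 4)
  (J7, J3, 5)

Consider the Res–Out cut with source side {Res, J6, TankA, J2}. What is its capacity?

40

Edges leaving {Res, J6, TankA, J2}: Res→J4 (13), J6→J7 (14), TankA→J7 (2), J2→J5 (4), J2→J3 (7).
Cut capacity = 13 + 14 + 2 + 4 + 7 = 40.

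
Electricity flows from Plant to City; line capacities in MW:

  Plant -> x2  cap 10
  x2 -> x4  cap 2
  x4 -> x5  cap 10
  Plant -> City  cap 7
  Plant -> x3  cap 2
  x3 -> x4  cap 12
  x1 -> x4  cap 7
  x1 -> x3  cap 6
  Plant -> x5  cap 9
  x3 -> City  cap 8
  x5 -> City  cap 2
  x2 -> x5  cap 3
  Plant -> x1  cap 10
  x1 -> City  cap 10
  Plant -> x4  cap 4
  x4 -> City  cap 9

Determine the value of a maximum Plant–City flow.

Augment Plant→City: bottleneck 7, flow now 7.
Augment Plant→x1→City: bottleneck 10, flow now 17.
Augment Plant→x3→City: bottleneck 2, flow now 19.
Augment Plant→x4→City: bottleneck 4, flow now 23.
Augment Plant→x5→City: bottleneck 2, flow now 25.
Augment Plant→x2→x4→City: bottleneck 2, flow now 27.
No augmenting path remains; maximum flow = 27.
In the residual graph, reachable from Plant: {Plant, x2, x5}.
Min-cut edges: Plant→x1 (10), Plant→x3 (2), Plant→x4 (4), Plant→City (7), x2→x4 (2), x5→City (2); capacity 10 + 2 + 4 + 7 + 2 + 2 = 27.
This cut is saturated, so no flow can exceed 27.

27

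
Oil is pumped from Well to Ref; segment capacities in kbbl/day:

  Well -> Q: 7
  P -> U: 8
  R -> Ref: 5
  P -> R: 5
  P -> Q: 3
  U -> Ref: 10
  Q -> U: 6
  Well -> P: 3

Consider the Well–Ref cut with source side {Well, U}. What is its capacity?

Edges leaving {Well, U}: Well→P (3), Well→Q (7), U→Ref (10).
Cut capacity = 3 + 7 + 10 = 20.

20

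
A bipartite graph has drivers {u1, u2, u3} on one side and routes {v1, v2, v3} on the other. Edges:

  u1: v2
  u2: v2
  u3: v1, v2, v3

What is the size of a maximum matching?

Unit-capacity flow: source→left, listed edges, right→sink; max matching = max flow.
Augmenting path u1→v2 (+1); matched 1.
Augmenting path u3→v1 (+1); matched 2.
No augmenting path remains; maximum matching = 2.
König certificate: {u3, v2} is a vertex cover of size 2 (every listed pair touches it), so no matching can be larger.

2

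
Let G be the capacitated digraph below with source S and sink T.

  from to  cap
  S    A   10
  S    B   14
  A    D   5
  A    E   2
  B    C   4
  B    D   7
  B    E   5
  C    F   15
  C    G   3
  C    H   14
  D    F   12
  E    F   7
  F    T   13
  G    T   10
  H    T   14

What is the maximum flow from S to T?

Augment S→A→D→F→T: bottleneck 5, flow now 5.
Augment S→A→E→F→T: bottleneck 2, flow now 7.
Augment S→B→C→F→T: bottleneck 4, flow now 11.
Augment S→B→D→F→T: bottleneck 2, flow now 13.
Augment S→B→D→F→C→G→T: bottleneck 3, flow now 16. (uses reverse residual edge)
Augment S→B→D→F→C→H→T: bottleneck 1, flow now 17. (uses reverse residual edge)
No augmenting path remains; maximum flow = 17.
In the residual graph, reachable from S: {S, A, B, D, E, F}.
Min-cut edges: B→C (4), F→T (13); capacity 4 + 13 = 17.
This cut is saturated, so no flow can exceed 17.

17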